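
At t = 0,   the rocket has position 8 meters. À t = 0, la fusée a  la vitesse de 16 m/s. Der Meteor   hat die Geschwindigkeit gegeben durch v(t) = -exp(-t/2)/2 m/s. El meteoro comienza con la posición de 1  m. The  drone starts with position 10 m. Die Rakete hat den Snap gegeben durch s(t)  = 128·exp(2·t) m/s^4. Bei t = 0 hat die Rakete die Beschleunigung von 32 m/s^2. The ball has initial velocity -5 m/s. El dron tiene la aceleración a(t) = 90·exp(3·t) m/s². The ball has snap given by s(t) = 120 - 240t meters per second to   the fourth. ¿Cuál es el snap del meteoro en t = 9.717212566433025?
Para resolver esto, necesitamos tomar 3 derivadas de nuestra ecuación de la velocidad v(t) = -exp(-t/2)/2. Tomando d/dt de v(t), encontramos a(t) = exp(-t/2)/4. La derivada de la aceleración da la sacudida: j(t) = -exp(-t/2)/8. Derivando la sacudida, obtenemos el snap: s(t) = exp(-t/2)/16. Tenemos el snap s(t) = exp(-t/2)/16. Sustituyendo t = 9.717212566433025: s(9.717212566433025) = 0.000485080837597765.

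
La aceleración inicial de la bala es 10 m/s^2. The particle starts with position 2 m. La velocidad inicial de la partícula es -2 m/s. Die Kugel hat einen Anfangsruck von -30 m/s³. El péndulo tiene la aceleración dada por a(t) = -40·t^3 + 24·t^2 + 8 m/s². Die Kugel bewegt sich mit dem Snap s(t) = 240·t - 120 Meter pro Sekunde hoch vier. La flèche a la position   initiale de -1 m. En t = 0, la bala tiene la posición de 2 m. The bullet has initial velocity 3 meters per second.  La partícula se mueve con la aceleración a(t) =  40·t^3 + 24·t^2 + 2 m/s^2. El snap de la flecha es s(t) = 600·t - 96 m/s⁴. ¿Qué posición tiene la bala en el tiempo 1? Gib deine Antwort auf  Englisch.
Starting from snap s(t) = 240·t - 120, we take 4 antiderivatives. Taking ∫s(t)dt and applying j(0) = -30, we find j(t) = 120·t^2 - 120·t - 30. Finding the antiderivative of j(t) and using a(0) = 10: a(t) = 40·t^3 - 60·t^2 - 30·t + 10. Integrating acceleration and using the initial condition v(0) = 3, we get v(t) = 10·t^4 - 20·t^3 - 15·t^2 + 10·t + 3. The antiderivative of velocity is position. Using x(0) = 2, we get x(t) = 2·t^5 - 5·t^4 - 5·t^3 + 5·t^2 + 3·t + 2. From the given position equation x(t) = 2·t^5 - 5·t^4 - 5·t^3 + 5·t^2 + 3·t + 2, we substitute t = 1 to get x = 2.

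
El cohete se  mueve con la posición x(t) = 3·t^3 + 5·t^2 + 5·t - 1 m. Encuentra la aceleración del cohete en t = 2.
Debemos derivar nuestra ecuación de la posición x(t) = 3·t^3 + 5·t^2 + 5·t - 1 2 veces. La derivada de la posición da la velocidad: v(t) = 9·t^2 + 10·t + 5. La derivada de la velocidad da la aceleración: a(t) = 18·t + 10. De la ecuación de la aceleración a(t) = 18·t + 10, sustituimos t = 2 para obtener a = 46.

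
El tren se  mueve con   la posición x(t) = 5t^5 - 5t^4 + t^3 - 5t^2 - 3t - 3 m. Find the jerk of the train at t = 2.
To solve this, we need to take 3 derivatives of our position equation x(t) = 5·t^5 - 5·t^4 + t^3 - 5·t^2 - 3·t - 3. Differentiating position, we get velocity: v(t) = 25·t^4 - 20·t^3 + 3·t^2 - 10·t - 3. Differentiating velocity, we get acceleration: a(t) = 100·t^3 - 60·t^2 + 6·t - 10. Differentiating acceleration, we get jerk: j(t) = 300·t^2 - 120·t + 6. We have jerk j(t) = 300·t^2 - 120·t + 6. Substituting t = 2: j(2) = 966.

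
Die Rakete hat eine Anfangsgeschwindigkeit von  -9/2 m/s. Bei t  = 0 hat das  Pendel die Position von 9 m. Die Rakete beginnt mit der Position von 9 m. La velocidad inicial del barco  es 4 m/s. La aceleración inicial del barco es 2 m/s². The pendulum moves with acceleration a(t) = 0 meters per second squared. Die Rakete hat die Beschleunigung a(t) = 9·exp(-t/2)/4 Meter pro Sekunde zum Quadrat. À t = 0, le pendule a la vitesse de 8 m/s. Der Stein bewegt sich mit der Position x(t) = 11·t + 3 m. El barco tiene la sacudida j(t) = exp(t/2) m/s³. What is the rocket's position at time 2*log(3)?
Starting from acceleration a(t) = 9·exp(-t/2)/4, we take 2 integrals. Taking ∫a(t)dt and applying v(0) = -9/2, we find v(t) = -9·exp(-t/2)/2. Integrating velocity and using the initial condition x(0) = 9, we get x(t) = 9·exp(-t/2). Using x(t) = 9·exp(-t/2) and substituting t = 2*log(3), we find x = 3.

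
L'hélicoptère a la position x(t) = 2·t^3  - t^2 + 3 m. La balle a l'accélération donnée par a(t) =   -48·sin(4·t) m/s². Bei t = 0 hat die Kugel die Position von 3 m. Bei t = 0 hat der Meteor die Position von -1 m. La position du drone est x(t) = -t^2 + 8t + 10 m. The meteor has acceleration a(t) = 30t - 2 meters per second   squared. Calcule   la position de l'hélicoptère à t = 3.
Nous avons la position x(t) = 2·t^3 - t^2 + 3. En substituant t = 3: x(3) = 48.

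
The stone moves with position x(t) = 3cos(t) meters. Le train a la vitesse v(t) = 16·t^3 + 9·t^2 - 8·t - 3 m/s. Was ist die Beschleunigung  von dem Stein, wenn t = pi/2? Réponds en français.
En partant de la position x(t) = 3·cos(t), nous prenons 2 dérivées. En prenant d/dt de x(t), nous trouvons v(t) = -3·sin(t). La dérivée de la vitesse donne l'accélération: a(t) = -3·cos(t). De l'équation de l'accélération a(t) = -3·cos(t), nous substituons t = pi/2 pour obtenir a = 0.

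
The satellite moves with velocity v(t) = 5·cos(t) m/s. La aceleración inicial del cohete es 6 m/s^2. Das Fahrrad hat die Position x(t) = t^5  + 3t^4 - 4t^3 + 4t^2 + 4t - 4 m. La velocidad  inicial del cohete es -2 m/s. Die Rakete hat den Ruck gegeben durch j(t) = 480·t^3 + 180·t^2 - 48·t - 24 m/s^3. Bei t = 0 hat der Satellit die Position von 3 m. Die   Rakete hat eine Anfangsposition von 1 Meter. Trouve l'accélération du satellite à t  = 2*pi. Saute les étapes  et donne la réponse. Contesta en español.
En t = 2*pi, a = 0.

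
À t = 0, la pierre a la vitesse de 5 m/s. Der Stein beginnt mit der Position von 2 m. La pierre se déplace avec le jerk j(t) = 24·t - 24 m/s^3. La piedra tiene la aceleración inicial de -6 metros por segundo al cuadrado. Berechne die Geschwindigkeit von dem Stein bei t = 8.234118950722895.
Um dies zu lösen, müssen wir 2 Stammfunktionen unserer Gleichung für den Ruck j(t) = 24·t - 24 finden. Das Integral von dem Ruck, mit a(0) = -6, ergibt die Beschleunigung: a(t) = 12·t^2 - 24·t - 6. Mit ∫a(t)dt und Anwendung von v(0) = 5, finden wir v(t) = 4·t^3 - 12·t^2 - 6·t + 5. Aus der Gleichung für die Geschwindigkeit v(t) = 4·t^3 - 12·t^2 - 6·t + 5, setzen wir t = 8.234118950722895 ein und erhalten v = 1375.10331310634.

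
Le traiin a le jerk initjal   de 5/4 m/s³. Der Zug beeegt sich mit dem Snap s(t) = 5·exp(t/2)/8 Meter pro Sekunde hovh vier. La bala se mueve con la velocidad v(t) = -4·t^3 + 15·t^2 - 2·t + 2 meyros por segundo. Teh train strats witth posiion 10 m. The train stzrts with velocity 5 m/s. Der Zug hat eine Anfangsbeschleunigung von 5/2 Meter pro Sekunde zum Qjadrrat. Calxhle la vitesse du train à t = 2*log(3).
Pour résoudre ceci, nous devons prendre 3 intégrales de notre équation du snap s(t) = 5·exp(t/2)/8. En prenant ∫s(t)dt et en appliquant j(0) = 5/4, nous trouvons j(t) = 5·exp(t/2)/4. En prenant ∫j(t)dt et en appliquant a(0) = 5/2, nous trouvons a(t) = 5·exp(t/2)/2. L'intégrale de l'accélération, avec v(0) = 5, donne la vitesse: v(t) = 5·exp(t/2). De l'équation de la vitesse v(t) = 5·exp(t/2), nous substituons t = 2*log(3) pour obtenir v = 15.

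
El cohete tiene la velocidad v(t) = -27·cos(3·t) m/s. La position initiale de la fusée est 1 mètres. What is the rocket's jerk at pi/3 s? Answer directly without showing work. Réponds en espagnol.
La respuesta es -243.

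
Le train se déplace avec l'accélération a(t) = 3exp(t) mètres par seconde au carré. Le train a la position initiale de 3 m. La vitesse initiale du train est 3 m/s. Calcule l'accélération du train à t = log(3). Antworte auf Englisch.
Using a(t) = 3·exp(t) and substituting t = log(3), we find a = 9.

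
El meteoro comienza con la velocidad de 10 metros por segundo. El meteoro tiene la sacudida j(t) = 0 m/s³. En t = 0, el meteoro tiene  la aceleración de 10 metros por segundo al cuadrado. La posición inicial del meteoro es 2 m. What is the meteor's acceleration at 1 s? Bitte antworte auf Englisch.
To solve this, we need to take 1 antiderivative of our jerk equation j(t) = 0. The antiderivative of jerk, with a(0) = 10, gives acceleration: a(t) = 10. We have acceleration a(t) = 10. Substituting t = 1: a(1) = 10.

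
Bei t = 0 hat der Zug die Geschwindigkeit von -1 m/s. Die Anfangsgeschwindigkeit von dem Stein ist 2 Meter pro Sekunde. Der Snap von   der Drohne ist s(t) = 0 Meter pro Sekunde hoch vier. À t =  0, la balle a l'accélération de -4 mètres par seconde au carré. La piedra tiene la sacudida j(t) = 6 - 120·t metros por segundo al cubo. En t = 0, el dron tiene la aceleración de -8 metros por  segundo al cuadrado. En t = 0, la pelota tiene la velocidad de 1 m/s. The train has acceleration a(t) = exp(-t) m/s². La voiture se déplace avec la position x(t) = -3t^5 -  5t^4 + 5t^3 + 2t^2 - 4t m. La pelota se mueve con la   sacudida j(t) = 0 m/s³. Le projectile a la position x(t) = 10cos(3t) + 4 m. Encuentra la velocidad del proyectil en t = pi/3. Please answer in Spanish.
Para resolver esto, necesitamos tomar 1 derivada de nuestra ecuación de la posición x(t) = 10·cos(3·t) + 4. Derivando la posición, obtenemos la velocidad: v(t) = -30·sin(3·t). De la ecuación de la velocidad v(t) = -30·sin(3·t), sustituimos t = pi/3 para obtener v = 0.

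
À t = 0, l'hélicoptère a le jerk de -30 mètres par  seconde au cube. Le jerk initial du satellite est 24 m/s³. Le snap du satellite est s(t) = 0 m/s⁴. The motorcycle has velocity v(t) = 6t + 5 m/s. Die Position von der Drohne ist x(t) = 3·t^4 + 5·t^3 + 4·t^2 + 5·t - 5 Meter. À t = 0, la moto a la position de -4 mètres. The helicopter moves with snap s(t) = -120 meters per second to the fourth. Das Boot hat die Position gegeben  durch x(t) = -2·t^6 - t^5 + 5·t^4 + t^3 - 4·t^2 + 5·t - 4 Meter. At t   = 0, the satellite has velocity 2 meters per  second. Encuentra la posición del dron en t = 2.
De la ecuación de la posición x(t) = 3·t^4 + 5·t^3 + 4·t^2 + 5·t - 5, sustituimos t = 2 para obtener x = 109.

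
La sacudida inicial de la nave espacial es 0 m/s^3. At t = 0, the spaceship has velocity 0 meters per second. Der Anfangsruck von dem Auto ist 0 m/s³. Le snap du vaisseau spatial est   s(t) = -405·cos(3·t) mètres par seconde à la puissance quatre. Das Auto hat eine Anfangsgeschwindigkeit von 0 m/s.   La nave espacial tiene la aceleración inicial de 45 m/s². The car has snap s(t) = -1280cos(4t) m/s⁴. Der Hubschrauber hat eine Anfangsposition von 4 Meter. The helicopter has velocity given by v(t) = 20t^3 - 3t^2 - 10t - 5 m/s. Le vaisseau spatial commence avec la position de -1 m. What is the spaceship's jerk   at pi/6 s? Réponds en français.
En partant du snap s(t) = -405·cos(3·t), nous prenons 1 intégrale. L'intégrale du snap, avec j(0) = 0, donne le jerk: j(t) = -135·sin(3·t). De l'équation du jerk j(t) = -135·sin(3·t), nous substituons t = pi/6 pour obtenir j = -135.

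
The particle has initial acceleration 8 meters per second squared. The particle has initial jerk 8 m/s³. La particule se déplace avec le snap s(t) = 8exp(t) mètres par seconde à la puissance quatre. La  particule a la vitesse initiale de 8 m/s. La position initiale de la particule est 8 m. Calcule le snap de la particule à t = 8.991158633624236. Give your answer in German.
Aus der Gleichung für den Snap s(t) = 8·exp(t), setzen wir t = 8.991158633624236 ein und erhalten s = 64254.0589643256.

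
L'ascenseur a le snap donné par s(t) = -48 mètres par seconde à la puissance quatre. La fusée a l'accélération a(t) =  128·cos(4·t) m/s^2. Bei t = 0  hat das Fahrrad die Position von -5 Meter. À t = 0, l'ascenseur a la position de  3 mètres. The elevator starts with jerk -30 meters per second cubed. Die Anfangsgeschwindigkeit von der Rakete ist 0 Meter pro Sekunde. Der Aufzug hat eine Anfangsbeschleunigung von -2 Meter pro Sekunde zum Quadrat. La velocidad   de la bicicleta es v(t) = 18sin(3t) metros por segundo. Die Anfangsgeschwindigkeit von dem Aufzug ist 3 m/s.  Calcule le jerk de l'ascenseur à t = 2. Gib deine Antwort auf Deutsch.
Ausgehend von dem Snap s(t) = -48, nehmen wir 1 Stammfunktion. Die Stammfunktion von dem Snap ist der Ruck. Mit j(0) = -30 erhalten wir j(t) = -48·t - 30. Wir haben den Ruck j(t) = -48·t - 30. Durch Einsetzen von t = 2: j(2) = -126.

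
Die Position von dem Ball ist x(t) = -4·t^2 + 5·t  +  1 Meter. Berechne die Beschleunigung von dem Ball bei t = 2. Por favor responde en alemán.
Wir müssen unsere Gleichung für die Position x(t) = -4·t^2 + 5·t + 1 2-mal ableiten. Die Ableitung von der Position ergibt die Geschwindigkeit: v(t) = 5 - 8·t. Die Ableitung von der Geschwindigkeit ergibt die Beschleunigung: a(t) = -8. Mit a(t) = -8 und Einsetzen von t = 2, finden wir a = -8.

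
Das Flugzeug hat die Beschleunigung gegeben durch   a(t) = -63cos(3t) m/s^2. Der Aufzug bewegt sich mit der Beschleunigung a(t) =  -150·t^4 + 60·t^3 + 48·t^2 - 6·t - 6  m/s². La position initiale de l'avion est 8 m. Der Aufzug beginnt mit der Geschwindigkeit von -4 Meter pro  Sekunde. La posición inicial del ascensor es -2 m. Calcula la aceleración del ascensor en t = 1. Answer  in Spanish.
Usando a(t) = -150·t^4 + 60·t^3 + 48·t^2 - 6·t - 6 y sustituyendo t = 1, encontramos a = -54.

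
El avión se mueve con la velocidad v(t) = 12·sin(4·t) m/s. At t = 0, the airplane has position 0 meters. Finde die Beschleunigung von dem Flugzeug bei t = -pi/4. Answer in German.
Wir müssen unsere Gleichung für die Geschwindigkeit v(t) = 12·sin(4·t) 1-mal ableiten. Mit d/dt von v(t) finden wir a(t) = 48·cos(4·t). Wir haben die Beschleunigung a(t) = 48·cos(4·t). Durch Einsetzen von t = -pi/4: a(-pi/4) = -48.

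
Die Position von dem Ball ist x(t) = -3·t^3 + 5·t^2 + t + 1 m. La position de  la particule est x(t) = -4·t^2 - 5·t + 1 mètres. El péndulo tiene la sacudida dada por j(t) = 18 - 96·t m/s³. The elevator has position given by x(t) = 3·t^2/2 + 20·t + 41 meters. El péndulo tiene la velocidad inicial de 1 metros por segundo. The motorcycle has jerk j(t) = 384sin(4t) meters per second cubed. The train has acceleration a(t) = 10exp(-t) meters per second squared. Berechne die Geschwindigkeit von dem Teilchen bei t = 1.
Um dies zu lösen, müssen wir 1 Ableitung unserer Gleichung für die Position x(t) = -4·t^2 - 5·t + 1 nehmen. Mit d/dt von x(t) finden wir v(t) = -8·t - 5. Wir haben die Geschwindigkeit v(t) = -8·t - 5. Durch Einsetzen von t = 1: v(1) = -13.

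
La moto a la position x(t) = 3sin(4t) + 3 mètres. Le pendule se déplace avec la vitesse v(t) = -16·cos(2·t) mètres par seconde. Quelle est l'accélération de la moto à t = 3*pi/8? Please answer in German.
Um dies zu lösen, müssen wir 2 Ableitungen unserer Gleichung für die Position x(t) = 3·sin(4·t) + 3 nehmen. Die Ableitung von der Position ergibt die Geschwindigkeit: v(t) = 12·cos(4·t). Mit d/dt von v(t) finden wir a(t) = -48·sin(4·t). Mit a(t) = -48·sin(4·t) und Einsetzen von t = 3*pi/8, finden wir a = 48.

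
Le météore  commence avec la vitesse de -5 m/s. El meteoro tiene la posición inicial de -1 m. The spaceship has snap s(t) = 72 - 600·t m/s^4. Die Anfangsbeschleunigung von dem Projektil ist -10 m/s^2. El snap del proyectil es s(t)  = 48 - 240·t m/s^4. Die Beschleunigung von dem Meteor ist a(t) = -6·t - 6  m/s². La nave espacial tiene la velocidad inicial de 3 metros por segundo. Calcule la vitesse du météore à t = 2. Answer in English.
Starting from acceleration a(t) = -6·t - 6, we take 1 antiderivative. The antiderivative of acceleration, with v(0) = -5, gives velocity: v(t) = -3·t^2 - 6·t - 5. We have velocity v(t) = -3·t^2 - 6·t - 5. Substituting t = 2: v(2) = -29.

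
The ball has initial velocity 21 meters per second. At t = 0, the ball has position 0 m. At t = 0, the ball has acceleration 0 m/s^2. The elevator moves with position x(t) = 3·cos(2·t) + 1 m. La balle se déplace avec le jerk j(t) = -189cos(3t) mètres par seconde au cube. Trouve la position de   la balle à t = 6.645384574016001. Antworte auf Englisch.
To solve this, we need to take 3 integrals of our jerk equation j(t) = -189·cos(3·t). Finding the integral of j(t) and using a(0) = 0: a(t) = -63·sin(3·t). The integral of acceleration is velocity. Using v(0) = 21, we get v(t) = 21·cos(3·t). The integral of velocity is position. Using x(0) = 0, we get x(t) = 7·sin(3·t). From the given position equation x(t) = 7·sin(3·t), we substitute t = 6.645384574016001 to get x = 6.19533823071868.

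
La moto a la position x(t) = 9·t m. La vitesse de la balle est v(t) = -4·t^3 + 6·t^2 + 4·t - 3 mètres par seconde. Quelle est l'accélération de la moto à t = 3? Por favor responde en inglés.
Starting from position x(t) = 9·t, we take 2 derivatives. The derivative of position gives velocity: v(t) = 9. Differentiating velocity, we get acceleration: a(t) = 0. We have acceleration a(t) = 0. Substituting t = 3: a(3) = 0.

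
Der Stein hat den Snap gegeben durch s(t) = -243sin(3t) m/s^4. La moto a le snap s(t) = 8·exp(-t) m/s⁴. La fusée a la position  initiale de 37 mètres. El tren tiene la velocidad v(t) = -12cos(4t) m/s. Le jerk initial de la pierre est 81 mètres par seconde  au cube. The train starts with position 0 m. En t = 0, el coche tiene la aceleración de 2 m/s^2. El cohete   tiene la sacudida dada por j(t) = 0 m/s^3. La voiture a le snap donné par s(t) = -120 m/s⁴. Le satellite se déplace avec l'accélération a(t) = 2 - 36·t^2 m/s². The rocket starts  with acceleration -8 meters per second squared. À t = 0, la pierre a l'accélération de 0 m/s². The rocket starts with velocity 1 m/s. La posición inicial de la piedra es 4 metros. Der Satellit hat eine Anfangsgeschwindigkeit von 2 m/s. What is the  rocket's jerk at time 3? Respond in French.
Nous avons le jerk j(t) = 0. En substituant t = 3: j(3) = 0.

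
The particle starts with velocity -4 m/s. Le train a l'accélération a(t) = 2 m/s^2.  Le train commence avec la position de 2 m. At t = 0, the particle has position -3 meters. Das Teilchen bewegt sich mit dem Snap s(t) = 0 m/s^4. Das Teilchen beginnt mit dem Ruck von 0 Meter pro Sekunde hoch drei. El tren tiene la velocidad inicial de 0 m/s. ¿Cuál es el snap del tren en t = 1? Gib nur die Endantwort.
En t = 1, s = 0.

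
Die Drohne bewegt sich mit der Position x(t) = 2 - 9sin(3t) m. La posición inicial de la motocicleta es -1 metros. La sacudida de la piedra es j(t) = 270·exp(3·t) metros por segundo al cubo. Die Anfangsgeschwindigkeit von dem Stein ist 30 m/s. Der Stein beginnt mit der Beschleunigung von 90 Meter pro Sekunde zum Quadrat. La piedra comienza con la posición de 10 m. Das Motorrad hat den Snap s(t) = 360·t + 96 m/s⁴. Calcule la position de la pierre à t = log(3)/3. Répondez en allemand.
Ausgehend von dem Ruck j(t) = 270·exp(3·t), nehmen wir 3 Integrale. Das Integral von dem Ruck ist die Beschleunigung. Mit a(0) = 90 erhalten wir a(t) = 90·exp(3·t). Durch Integration von der Beschleunigung und Verwendung der Anfangsbedingung v(0) = 30, erhalten wir v(t) = 30·exp(3·t). Das Integral von der Geschwindigkeit, mit x(0) = 10, ergibt die Position: x(t) = 10·exp(3·t). Aus der Gleichung für die Position x(t) = 10·exp(3·t), setzen wir t = log(3)/3 ein und erhalten x = 30.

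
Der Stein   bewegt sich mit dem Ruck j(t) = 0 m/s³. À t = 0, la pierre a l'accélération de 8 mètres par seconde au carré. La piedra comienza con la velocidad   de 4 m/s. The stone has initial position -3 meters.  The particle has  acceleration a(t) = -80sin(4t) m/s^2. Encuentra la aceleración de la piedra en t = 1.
Para resolver esto, necesitamos tomar 1 integral de nuestra ecuación de la sacudida j(t) = 0. La antiderivada de la sacudida, con a(0) = 8, da la aceleración: a(t) = 8. Tenemos la aceleración a(t) = 8. Sustituyendo t = 1: a(1) = 8.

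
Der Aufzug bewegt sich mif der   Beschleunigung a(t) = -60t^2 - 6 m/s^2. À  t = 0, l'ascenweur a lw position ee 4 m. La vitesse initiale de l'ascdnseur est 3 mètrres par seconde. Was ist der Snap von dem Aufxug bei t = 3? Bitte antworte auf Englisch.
We must differentiate our acceleration equation a(t) = -60·t^2 - 6 2 times. Differentiating acceleration, we get jerk: j(t) = -120·t. The derivative of jerk gives snap: s(t) = -120. Using s(t) = -120 and substituting t = 3, we find s = -120.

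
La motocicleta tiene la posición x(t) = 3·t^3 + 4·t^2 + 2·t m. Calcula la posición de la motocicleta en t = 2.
Tenemos la posición x(t) = 3·t^3 + 4·t^2 + 2·t. Sustituyendo t = 2: x(2) = 44.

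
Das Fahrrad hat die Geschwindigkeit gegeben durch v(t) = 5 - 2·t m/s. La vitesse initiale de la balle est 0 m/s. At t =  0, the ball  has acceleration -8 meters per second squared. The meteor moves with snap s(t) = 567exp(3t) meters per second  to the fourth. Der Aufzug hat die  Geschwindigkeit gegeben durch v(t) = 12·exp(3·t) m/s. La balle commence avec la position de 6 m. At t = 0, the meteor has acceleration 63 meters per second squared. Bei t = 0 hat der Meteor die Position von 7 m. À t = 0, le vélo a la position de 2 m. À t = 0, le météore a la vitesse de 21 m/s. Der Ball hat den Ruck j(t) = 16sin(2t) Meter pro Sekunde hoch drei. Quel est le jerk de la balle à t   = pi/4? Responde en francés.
De l'équation du jerk j(t) = 16·sin(2·t), nous substituons t = pi/4 pour obtenir j = 16.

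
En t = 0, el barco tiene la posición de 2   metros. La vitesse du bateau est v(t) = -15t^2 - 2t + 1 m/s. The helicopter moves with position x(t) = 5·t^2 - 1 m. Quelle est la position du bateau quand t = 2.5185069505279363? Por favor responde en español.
Necesitamos integrar nuestra ecuación de la velocidad v(t) = -15·t^2 - 2·t + 1 1 vez. Tomando ∫v(t)dt y aplicando x(0) = 2, encontramos x(t) = -5·t^3 - t^2 + t + 2. Usando x(t) = -5·t^3 - t^2 + t + 2 y sustituyendo t = 2.5185069505279363, encontramos x = -81.6972726358134.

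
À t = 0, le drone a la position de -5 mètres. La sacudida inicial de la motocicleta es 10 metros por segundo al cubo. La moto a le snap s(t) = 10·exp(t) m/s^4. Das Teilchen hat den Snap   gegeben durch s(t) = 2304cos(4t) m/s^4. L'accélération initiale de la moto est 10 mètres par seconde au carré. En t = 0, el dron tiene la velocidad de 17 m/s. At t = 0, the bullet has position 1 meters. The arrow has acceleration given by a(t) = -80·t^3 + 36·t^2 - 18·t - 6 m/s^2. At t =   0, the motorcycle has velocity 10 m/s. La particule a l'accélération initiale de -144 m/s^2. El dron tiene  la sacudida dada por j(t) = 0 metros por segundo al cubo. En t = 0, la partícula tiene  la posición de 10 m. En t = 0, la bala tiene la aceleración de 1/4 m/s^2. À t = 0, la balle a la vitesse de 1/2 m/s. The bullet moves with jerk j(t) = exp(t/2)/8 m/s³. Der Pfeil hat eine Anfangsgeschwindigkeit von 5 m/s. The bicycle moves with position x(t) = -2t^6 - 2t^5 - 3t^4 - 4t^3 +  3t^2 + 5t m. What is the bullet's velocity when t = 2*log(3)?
Starting from jerk j(t) = exp(t/2)/8, we take 2 integrals. The antiderivative of jerk, with a(0) = 1/4, gives acceleration: a(t) = exp(t/2)/4. Finding the antiderivative of a(t) and using v(0) = 1/2: v(t) = exp(t/2)/2. We have velocity v(t) = exp(t/2)/2. Substituting t = 2*log(3): v(2*log(3)) = 3/2.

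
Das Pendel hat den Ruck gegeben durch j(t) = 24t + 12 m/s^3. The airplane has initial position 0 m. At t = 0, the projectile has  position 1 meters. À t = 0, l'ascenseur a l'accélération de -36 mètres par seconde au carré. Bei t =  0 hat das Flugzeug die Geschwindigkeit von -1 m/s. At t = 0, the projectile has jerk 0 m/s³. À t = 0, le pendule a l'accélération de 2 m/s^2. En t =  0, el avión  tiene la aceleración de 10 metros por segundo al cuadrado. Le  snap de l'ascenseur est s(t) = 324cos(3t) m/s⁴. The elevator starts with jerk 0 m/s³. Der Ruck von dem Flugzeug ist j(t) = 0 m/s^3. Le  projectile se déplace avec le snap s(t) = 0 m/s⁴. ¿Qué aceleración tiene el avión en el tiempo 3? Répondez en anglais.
We must find the antiderivative of our jerk equation j(t) = 0 1 time. The integral of jerk, with a(0) = 10, gives acceleration: a(t) = 10. From the given acceleration equation a(t) = 10, we substitute t = 3 to get a = 10.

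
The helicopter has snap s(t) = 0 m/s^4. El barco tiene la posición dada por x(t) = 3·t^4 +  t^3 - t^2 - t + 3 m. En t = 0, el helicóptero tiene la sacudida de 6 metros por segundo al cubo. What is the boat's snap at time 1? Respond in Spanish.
Para resolver esto, necesitamos tomar 4 derivadas de nuestra ecuación de la posición x(t) = 3·t^4 + t^3 - t^2 - t + 3. La derivada de la posición da la velocidad: v(t) = 12·t^3 + 3·t^2 - 2·t - 1. Derivando la velocidad, obtenemos la aceleración: a(t) = 36·t^2 + 6·t - 2. La derivada de la aceleración da la sacudida: j(t) = 72·t + 6. La derivada de la sacudida da el snap: s(t) = 72. Usando s(t) = 72 y sustituyendo t = 1, encontramos s = 72.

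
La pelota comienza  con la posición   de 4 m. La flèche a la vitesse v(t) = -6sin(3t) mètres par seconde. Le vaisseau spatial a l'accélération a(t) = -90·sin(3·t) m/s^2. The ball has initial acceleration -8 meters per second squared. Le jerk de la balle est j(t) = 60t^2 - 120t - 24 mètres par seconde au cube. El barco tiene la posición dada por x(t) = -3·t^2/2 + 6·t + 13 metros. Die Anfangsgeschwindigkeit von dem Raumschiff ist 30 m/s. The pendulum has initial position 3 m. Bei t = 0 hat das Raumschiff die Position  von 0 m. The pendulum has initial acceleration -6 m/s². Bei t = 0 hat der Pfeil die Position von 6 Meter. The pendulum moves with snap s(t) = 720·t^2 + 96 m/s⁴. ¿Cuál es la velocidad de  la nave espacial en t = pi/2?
Necesitamos integrar nuestra ecuación de la aceleración a(t) = -90·sin(3·t) 1 vez. Tomando ∫a(t)dt y aplicando v(0) = 30, encontramos v(t) = 30·cos(3·t). Usando v(t) = 30·cos(3·t) y sustituyendo t = pi/2, encontramos v = 0.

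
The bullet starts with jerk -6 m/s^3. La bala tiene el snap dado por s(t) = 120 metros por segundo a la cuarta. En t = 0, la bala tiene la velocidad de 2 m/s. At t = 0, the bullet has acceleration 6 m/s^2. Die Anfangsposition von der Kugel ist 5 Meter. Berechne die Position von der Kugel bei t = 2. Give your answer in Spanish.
Debemos encontrar la antiderivada de nuestra ecuación del snap s(t) = 120 4 veces. Integrando el snap y usando la condición inicial j(0) = -6, obtenemos j(t) = 120·t - 6. La integral de la sacudida es la aceleración. Usando a(0) = 6, obtenemos a(t) = 60·t^2 - 6·t + 6. La integral de la aceleración, con v(0) = 2, da la velocidad: v(t) = 20·t^3 - 3·t^2 + 6·t + 2. Tomando ∫v(t)dt y aplicando x(0) = 5, encontramos x(t) = 5·t^4 - t^3 + 3·t^2 + 2·t + 5. Tenemos la posición x(t) = 5·t^4 - t^3 + 3·t^2 + 2·t + 5. Sustituyendo t = 2: x(2) = 93.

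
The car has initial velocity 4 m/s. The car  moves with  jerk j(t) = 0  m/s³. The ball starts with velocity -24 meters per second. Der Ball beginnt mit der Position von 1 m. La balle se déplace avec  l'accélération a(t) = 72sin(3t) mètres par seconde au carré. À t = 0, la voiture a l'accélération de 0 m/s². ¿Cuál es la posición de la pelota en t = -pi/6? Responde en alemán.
Um dies zu lösen, müssen wir 2 Stammfunktionen unserer Gleichung für die Beschleunigung a(t) = 72·sin(3·t) finden. Mit ∫a(t)dt und Anwendung von v(0) = -24, finden wir v(t) = -24·cos(3·t). Mit ∫v(t)dt und Anwendung von x(0) = 1, finden wir x(t) = 1 - 8·sin(3·t). Aus der Gleichung für die Position x(t) = 1 - 8·sin(3·t), setzen wir t = -pi/6 ein und erhalten x = 9.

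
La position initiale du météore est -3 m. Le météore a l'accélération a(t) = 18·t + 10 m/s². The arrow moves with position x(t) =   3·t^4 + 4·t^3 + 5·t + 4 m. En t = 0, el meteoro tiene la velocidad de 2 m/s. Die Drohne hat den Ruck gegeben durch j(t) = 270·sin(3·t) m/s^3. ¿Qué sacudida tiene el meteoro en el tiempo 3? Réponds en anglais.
To solve this, we need to take 1 derivative of our acceleration equation a(t) = 18·t + 10. The derivative of acceleration gives jerk: j(t) = 18. We have jerk j(t) = 18. Substituting t = 3: j(3) = 18.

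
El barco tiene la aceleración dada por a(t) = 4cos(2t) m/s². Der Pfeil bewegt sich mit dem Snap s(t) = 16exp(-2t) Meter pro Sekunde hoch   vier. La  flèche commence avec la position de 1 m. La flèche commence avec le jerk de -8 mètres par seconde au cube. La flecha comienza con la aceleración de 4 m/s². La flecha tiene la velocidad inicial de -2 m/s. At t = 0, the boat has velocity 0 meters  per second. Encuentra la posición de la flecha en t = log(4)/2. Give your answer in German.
Wir müssen unsere Gleichung für den Snap s(t) = 16·exp(-2·t) 4-mal integrieren. Durch Integration von dem Snap und Verwendung der Anfangsbedingung j(0) = -8, erhalten wir j(t) = -8·exp(-2·t). Die Stammfunktion von dem Ruck, mit a(0) = 4, ergibt die Beschleunigung: a(t) = 4·exp(-2·t). Mit ∫a(t)dt und Anwendung von v(0) = -2, finden wir v(t) = -2·exp(-2·t). Das Integral von der Geschwindigkeit, mit x(0) = 1, ergibt die Position: x(t) = exp(-2·t). Mit x(t) = exp(-2·t) und Einsetzen von t = log(4)/2, finden wir x = 1/4.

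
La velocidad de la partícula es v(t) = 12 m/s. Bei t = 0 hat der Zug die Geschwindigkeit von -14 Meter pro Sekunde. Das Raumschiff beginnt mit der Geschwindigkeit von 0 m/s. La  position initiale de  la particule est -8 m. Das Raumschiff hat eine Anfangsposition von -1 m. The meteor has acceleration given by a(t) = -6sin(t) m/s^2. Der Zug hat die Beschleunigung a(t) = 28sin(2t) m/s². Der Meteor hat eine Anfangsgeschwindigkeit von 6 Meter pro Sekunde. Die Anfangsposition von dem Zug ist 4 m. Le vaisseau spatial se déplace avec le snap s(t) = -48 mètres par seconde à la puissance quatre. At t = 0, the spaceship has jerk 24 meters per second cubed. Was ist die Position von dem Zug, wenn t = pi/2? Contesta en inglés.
We need to integrate our acceleration equation a(t) = 28·sin(2·t) 2 times. Taking ∫a(t)dt and applying v(0) = -14, we find v(t) = -14·cos(2·t). The antiderivative of velocity is position. Using x(0) = 4, we get x(t) = 4 - 7·sin(2·t). Using x(t) = 4 - 7·sin(2·t) and substituting t = pi/2, we find x = 4.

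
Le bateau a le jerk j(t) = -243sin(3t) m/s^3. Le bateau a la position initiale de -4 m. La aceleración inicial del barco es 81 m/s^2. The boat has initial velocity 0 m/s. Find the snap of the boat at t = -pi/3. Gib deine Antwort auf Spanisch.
Para resolver esto, necesitamos tomar 1 derivada de nuestra ecuación de la sacudida j(t) = -243·sin(3·t). Derivando la sacudida, obtenemos el snap: s(t) = -729·cos(3·t). Tenemos el snap s(t) = -729·cos(3·t). Sustituyendo t = -pi/3: s(-pi/3) = 729.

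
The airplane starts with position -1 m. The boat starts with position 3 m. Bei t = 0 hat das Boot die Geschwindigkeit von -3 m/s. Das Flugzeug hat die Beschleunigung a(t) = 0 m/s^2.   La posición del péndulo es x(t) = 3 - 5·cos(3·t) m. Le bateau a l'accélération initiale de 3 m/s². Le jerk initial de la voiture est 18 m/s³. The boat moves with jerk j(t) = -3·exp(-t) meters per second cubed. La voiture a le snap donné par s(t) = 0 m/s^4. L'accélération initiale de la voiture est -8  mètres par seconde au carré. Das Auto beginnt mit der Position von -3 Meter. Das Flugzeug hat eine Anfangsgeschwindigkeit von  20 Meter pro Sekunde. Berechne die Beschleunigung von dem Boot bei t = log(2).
Um dies zu lösen, müssen wir 1 Stammfunktion unserer Gleichung für den Ruck j(t) = -3·exp(-t) finden. Das Integral von dem Ruck, mit a(0) = 3, ergibt die Beschleunigung: a(t) = 3·exp(-t). Aus der Gleichung für die Beschleunigung a(t) = 3·exp(-t), setzen wir t = log(2) ein und erhalten a = 3/2.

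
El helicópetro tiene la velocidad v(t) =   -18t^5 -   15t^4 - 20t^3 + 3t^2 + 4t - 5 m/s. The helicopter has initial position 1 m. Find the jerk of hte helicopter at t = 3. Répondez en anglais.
To solve this, we need to take 2 derivatives of our velocity equation v(t) = -18·t^5 - 15·t^4 - 20·t^3 + 3·t^2 + 4·t - 5. The derivative of velocity gives acceleration: a(t) = -90·t^4 - 60·t^3 - 60·t^2 + 6·t + 4. Taking d/dt of a(t), we find j(t) = -360·t^3 - 180·t^2 - 120·t + 6. We have jerk j(t) = -360·t^3 - 180·t^2 - 120·t + 6. Substituting t = 3: j(3) = -11694.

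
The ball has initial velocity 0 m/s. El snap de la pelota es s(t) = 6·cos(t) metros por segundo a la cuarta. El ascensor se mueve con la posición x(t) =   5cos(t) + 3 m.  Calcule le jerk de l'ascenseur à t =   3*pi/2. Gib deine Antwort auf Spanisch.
Para resolver esto, necesitamos tomar 3 derivadas de nuestra ecuación de la posición x(t) = 5·cos(t) + 3. La derivada de la posición da la velocidad: v(t) = -5·sin(t). Derivando la velocidad, obtenemos la aceleración: a(t) = -5·cos(t). Derivando la aceleración, obtenemos la sacudida: j(t) = 5·sin(t). De la ecuación de la sacudida j(t) = 5·sin(t), sustituimos t = 3*pi/2 para obtener j = -5.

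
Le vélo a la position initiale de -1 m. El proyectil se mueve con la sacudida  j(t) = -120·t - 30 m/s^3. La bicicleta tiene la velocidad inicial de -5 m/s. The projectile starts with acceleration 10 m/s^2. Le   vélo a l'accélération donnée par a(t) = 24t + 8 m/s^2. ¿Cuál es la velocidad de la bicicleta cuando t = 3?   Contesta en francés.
Nous devons intégrer notre équation de l'accélération a(t) = 24·t + 8 1 fois. La primitive de l'accélération est la vitesse. En utilisant v(0) = -5, nous obtenons v(t) = 12·t^2 + 8·t - 5. Nous avons la vitesse v(t) = 12·t^2 + 8·t - 5. En substituant t = 3: v(3) = 127.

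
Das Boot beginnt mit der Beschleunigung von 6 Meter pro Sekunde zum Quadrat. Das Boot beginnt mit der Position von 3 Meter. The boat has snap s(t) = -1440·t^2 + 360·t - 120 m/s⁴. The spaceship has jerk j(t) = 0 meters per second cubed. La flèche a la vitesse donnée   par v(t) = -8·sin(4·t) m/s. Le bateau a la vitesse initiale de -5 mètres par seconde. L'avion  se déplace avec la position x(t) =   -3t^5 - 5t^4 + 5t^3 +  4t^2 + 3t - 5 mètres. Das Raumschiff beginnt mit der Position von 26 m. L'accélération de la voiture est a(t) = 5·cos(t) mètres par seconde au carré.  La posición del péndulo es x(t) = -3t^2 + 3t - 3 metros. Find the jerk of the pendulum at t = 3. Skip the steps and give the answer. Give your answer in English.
At t = 3, j = 0.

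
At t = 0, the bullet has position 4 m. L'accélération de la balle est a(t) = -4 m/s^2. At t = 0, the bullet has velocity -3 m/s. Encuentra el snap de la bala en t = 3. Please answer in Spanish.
Debemos derivar nuestra ecuación de la aceleración a(t) = -4 2 veces. Derivando la aceleración, obtenemos la sacudida: j(t) = 0. Derivando la sacudida, obtenemos el snap: s(t) = 0. De la ecuación del snap s(t) = 0, sustituimos t = 3 para obtener s = 0.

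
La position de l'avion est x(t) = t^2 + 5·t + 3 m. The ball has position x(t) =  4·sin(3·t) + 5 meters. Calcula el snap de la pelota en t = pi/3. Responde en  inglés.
We must differentiate our position equation x(t) = 4·sin(3·t) + 5 4 times. Differentiating position, we get velocity: v(t) = 12·cos(3·t). The derivative of velocity gives acceleration: a(t) = -36·sin(3·t). Taking d/dt of a(t), we find j(t) = -108·cos(3·t). Differentiating jerk, we get snap: s(t) = 324·sin(3·t). Using s(t) = 324·sin(3·t) and substituting t = pi/3, we find s = 0.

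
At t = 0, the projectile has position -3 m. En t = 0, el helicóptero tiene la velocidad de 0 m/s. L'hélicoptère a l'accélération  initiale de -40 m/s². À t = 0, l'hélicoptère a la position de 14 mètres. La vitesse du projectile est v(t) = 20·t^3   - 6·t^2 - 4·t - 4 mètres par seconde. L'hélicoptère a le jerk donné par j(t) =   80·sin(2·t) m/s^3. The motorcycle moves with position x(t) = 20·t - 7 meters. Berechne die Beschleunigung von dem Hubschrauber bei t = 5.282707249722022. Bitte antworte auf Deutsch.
Wir müssen das Integral unserer Gleichung für den Ruck j(t) = 80·sin(2·t) 1-mal finden. Das Integral von dem Ruck, mit a(0) = -40, ergibt die Beschleunigung: a(t) = -40·cos(2·t). Mit a(t) = -40·cos(2·t) und Einsetzen von t = 5.282707249722022, finden wir a = 16.6806415614106.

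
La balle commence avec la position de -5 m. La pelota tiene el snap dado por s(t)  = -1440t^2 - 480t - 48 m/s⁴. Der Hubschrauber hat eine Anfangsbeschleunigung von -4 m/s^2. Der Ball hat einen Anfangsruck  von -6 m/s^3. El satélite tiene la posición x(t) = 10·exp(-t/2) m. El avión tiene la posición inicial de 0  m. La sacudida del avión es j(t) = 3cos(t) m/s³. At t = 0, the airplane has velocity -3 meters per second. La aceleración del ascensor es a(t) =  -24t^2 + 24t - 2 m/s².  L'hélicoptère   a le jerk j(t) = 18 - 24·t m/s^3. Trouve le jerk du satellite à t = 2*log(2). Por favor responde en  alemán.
Wir müssen unsere Gleichung für die Position x(t) = 10·exp(-t/2) 3-mal ableiten. Mit d/dt von x(t) finden wir v(t) = -5·exp(-t/2). Die Ableitung von der Geschwindigkeit ergibt die Beschleunigung: a(t) = 5·exp(-t/2)/2. Die Ableitung von der Beschleunigung ergibt den Ruck: j(t) = -5·exp(-t/2)/4. Mit j(t) = -5·exp(-t/2)/4 und Einsetzen von t = 2*log(2), finden wir j = -5/8.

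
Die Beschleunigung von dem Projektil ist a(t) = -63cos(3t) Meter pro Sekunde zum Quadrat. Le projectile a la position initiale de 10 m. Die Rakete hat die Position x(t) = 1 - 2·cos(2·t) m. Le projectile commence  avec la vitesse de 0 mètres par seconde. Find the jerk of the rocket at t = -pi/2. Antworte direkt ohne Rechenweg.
The jerk at t = -pi/2 is j = 0.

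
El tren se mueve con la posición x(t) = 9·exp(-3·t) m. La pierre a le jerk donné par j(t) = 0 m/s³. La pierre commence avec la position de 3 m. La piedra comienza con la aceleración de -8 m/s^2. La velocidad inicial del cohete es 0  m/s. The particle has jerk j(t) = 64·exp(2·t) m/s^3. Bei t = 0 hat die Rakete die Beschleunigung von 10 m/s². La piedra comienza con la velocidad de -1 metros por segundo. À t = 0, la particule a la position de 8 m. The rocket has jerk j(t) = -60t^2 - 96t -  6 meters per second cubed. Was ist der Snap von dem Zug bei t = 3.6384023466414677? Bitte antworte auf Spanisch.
Para resolver esto, necesitamos tomar 4 derivadas de nuestra ecuación de la posición x(t) = 9·exp(-3·t). Derivando la posición, obtenemos la velocidad: v(t) = -27·exp(-3·t). La derivada de la velocidad da la aceleración: a(t) = 81·exp(-3·t). La derivada de la aceleración da la sacudida: j(t) = -243·exp(-3·t). Tomando d/dt de j(t), encontramos s(t) = 729·exp(-3·t). De la ecuación del snap s(t) = 729·exp(-3·t), sustituimos t = 3.6384023466414677 para obtener s = 0.0132529738805872.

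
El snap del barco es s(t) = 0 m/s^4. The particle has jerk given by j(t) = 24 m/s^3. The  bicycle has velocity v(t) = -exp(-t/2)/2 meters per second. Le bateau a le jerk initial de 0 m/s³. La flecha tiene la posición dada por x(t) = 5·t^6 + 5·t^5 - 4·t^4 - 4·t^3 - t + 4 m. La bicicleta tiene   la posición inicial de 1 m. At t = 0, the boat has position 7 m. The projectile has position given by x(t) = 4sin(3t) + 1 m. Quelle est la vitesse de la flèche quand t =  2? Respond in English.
We must differentiate our position equation x(t) = 5·t^6 + 5·t^5 - 4·t^4 - 4·t^3 - t + 4 1 time. The derivative of position gives velocity: v(t) = 30·t^5 + 25·t^4 - 16·t^3 - 12·t^2 - 1. Using v(t) = 30·t^5 + 25·t^4 - 16·t^3 - 12·t^2 - 1 and substituting t = 2, we find v = 1183.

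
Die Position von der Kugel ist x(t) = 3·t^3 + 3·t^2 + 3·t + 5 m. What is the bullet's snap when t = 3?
Starting from position x(t) = 3·t^3 + 3·t^2 + 3·t + 5, we take 4 derivatives. The derivative of position gives velocity: v(t) = 9·t^2 + 6·t + 3. The derivative of velocity gives acceleration: a(t) = 18·t + 6. Taking d/dt of a(t), we find j(t) = 18. Taking d/dt of j(t), we find s(t) = 0. We have snap s(t) = 0. Substituting t = 3: s(3) = 0.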